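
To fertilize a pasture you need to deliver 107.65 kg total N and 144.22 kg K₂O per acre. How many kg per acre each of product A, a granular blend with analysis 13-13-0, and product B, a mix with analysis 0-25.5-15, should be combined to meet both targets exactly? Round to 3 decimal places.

Let a = kg of product A, b = kg of product B (per acre).
N: 0.13·a + 0·b = 107.65
K₂O: 0·a + 0.15·b = 144.22
Solving simultaneously: a = 828.0769, b = 961.4667.

828.077 kg product A, 961.467 kg product B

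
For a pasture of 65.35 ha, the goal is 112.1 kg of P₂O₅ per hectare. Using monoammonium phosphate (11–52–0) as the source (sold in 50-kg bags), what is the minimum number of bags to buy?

Product per hectare = 112.1 / 52% = 215.577 kg.
Total product = 215.577 × 65.35 = 14088 kg.
Bags = ⌈14088 / 50⌉ = 282.

282 bags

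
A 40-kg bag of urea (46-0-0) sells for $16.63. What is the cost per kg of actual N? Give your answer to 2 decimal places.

N in bag = 40 × 46% = 18.4 kg.
Cost per kg N = $16.63 / 18.4 = $0.9038.

$0.90 per kg N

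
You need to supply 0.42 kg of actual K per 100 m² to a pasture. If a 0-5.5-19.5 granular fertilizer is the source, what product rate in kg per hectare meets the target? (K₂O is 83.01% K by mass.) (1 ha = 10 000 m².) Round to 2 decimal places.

As K₂O: 0.42 / 0.8301 = 0.505963 kg per 100 m².
Product per 100 m² = 0.505963 / 19.5% = 2.59468 kg.
Convert to per hectare: 2.59468 × 100 = 259.468 kg.

259.47 kg of product per hectare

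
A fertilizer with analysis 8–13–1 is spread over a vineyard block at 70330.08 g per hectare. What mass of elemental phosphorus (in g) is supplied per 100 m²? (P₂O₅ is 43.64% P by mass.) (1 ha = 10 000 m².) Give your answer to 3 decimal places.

39.900 g P per hundred sq m

P₂O₅ per hectare = 70330.08 × 13% = 9142.91 g.
Elemental P = 9142.91 × 0.4364 = 3989.97 g per hectare.
Convert to per 100 m²: 3989.97 × 0.01 = 39.8997 g.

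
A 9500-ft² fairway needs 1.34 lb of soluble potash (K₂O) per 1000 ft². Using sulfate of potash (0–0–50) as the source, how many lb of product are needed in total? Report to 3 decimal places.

Product per 1000 ft² = 1.34 / 50% = 2.68 lb.
Total product = 2.68 × 9500 / 1000 = 25.46 lb.

25.460 lb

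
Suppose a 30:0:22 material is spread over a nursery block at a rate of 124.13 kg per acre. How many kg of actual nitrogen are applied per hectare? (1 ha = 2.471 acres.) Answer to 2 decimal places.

nitrogen per acre = 124.13 × 30% = 37.239 kg.
Convert to per hectare: 37.239 × 2.471 = 92.0176 kg.

92.02 kg N per hectare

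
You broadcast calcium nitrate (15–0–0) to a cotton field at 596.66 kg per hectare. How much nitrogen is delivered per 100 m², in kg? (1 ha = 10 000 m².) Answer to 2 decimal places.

nitrogen per hectare = 596.66 × 15% = 89.499 kg.
Convert to per 100 m²: 89.499 × 0.01 = 0.89499 kg.

0.89 kg N per hundred sq m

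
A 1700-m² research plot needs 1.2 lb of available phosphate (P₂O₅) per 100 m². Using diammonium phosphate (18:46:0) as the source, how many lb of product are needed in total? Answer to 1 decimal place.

Product per 100 m² = 1.2 / 46% = 2.6087 lb.
Total product = 2.6087 × 1700 / 100 = 44.3478 lb.

44.3 lb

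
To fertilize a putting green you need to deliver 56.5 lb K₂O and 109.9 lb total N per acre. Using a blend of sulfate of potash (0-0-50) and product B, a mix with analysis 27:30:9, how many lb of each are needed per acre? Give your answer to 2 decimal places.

Let a = lb of sulfate of potash, b = lb of product B (per acre).
K₂O: 0.5·a + 0.09·b = 56.5
N: 0·a + 0.27·b = 109.9
Solving simultaneously: a = 39.7333, b = 407.037.

39.73 lb sulfate of potash, 407.04 lb product B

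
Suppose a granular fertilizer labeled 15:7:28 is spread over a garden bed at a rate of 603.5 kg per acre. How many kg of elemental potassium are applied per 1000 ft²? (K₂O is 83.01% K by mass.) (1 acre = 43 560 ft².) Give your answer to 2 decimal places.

K₂O per acre = 603.5 × 28% = 168.98 kg.
Elemental K = 168.98 × 0.8301 = 140.27 kg per acre.
Convert to per 1000 ft²: 140.27 × 0.0229568 = 3.22016 kg.

3.22 kg K per thousand sq ft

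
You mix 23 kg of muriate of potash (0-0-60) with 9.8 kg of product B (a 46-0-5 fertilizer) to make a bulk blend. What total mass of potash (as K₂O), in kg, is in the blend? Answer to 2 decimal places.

14.29 kg K₂O

K₂O mass = 60%×23 + 5%×9.8 = 14.29 kg.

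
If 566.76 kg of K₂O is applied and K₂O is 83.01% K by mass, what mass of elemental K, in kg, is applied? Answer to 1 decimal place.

K = 566.76 × 0.8301 = 470.467 kg.

470.5 kg K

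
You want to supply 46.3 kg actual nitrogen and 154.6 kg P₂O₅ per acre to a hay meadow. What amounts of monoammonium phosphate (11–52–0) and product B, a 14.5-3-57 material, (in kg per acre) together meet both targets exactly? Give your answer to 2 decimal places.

Per-acre balance (a = monoammonium phosphate, b = product B):
N: 0.11·a + 0.145·b = 46.3
P₂O₅: 0.52·a + 0.03·b = 154.6
Eliminate a: (row1) − 0.11/0.52·(row2) → 0.138654·b = 13.5962, so b = 98.0583.
Back-substitute: a = (46.3 − 0.145·98.0583) / 0.11 = 291.6505.

291.65 kg monoammonium phosphate, 98.06 kg product B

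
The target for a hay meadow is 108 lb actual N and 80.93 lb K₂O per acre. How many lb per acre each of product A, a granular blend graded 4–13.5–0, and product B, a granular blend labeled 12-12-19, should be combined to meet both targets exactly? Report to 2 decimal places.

1422.16 lb product A, 425.95 lb product B

Let a = lb of product A, b = lb of product B (per acre).
N: 0.04·a + 0.12·b = 108
K₂O: 0·a + 0.19·b = 80.93
Solving simultaneously: a = 1422.158, b = 425.947.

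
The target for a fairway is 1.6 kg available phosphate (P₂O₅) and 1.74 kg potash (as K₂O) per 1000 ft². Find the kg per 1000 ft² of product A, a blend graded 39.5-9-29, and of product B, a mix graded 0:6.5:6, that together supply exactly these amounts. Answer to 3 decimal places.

Per-1000 ft² balance (a = product A, b = product B):
P₂O₅: 0.09·a + 0.065·b = 1.6
K₂O: 0.29·a + 0.06·b = 1.74
Solving simultaneously: a = 1.27138, b = 22.85502.

1.271 kg product A, 22.855 kg product B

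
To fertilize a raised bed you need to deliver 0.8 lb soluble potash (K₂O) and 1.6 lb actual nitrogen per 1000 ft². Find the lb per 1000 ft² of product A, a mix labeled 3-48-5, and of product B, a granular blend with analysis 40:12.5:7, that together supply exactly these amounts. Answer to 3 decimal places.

Per-1000 ft² balance (a = product A, b = product B):
K₂O: 0.05·a + 0.07·b = 0.8
N: 0.03·a + 0.4·b = 1.6
Eliminate b: (row1) − 0.07/0.4·(row2) → 0.04475·a = 0.52, so a = 11.6201.
Then b = (1.6 − 0.03·11.6201) / 0.4 = 3.12849.

11.620 lb product A, 3.128 lb product B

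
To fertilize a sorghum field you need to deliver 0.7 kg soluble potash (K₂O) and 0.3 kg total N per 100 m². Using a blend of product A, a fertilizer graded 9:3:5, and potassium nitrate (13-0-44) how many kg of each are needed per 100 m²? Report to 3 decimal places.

With a, b = kg per 100 m² of product A and potassium nitrate:
K₂O: 0.05·a + 0.44·b = 0.7
N: 0.09·a + 0.13·b = 0.3
Solving simultaneously: a = 1.23867, b = 1.45015.

1.239 kg product A, 1.450 kg potassium nitrate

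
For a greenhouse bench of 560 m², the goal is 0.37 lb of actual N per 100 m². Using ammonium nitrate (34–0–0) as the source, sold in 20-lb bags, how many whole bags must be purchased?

Product per 100 m² = 0.37 / 34% = 1.08824 lb.
Total product = 1.08824 × 560 / 100 = 6.09412 lb.
Bags = ⌈6.09412 / 20⌉ = 1.

1 bags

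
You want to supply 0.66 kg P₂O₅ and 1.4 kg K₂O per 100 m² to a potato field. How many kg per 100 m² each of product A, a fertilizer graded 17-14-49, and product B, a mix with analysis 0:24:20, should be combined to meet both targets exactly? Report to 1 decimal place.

2.3 kg product A, 1.4 kg product B

With a, b = kg per 100 m² of product A and product B:
P₂O₅: 0.14·a + 0.24·b = 0.66
K₂O: 0.49·a + 0.2·b = 1.4
From row1: a = (0.66 − 0.24·b) / 0.14.
Into row2: 0.49·(0.66 − 0.24·b)/0.14 + 0.2·b = 1.4 → b = 1.42188, a = 2.27679.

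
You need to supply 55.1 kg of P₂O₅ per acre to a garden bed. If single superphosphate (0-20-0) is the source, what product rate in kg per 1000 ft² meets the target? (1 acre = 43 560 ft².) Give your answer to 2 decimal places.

6.32 kg of product per thousand sq ft

Product per acre = 55.1 / 20% = 275.5 kg.
Convert to per 1000 ft²: 275.5 × 0.0229568 = 6.32461 kg.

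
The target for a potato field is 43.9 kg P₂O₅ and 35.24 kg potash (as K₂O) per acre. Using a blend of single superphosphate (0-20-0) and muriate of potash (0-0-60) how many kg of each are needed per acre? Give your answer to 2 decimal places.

With a, b = kg per acre of single superphosphate and muriate of potash:
P₂O₅: 0.2·a + 0·b = 43.9
K₂O: 0·a + 0.6·b = 35.24
Solving simultaneously: a = 219.5, b = 58.7333.

219.50 kg single superphosphate, 58.73 kg muriate of potash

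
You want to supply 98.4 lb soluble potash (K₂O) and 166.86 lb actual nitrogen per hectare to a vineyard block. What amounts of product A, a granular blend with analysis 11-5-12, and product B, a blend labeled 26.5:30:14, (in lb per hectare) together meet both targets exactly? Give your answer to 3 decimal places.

165.585 lb product A, 560.927 lb product B

Per-hectare balance (a = product A, b = product B):
K₂O: 0.12·a + 0.14·b = 98.4
N: 0.11·a + 0.265·b = 166.86
Eliminate a: (row1) − 0.12/0.11·(row2) → -0.149091·b = -83.6291, so b = 560.9268.
Back-substitute: a = (98.4 − 0.14·560.9268) / 0.12 = 165.5854.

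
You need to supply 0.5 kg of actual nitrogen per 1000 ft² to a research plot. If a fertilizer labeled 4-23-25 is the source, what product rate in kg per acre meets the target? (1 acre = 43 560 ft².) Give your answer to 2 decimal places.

Product per 1000 ft² = 0.5 / 4% = 12.5 kg.
Convert to per acre: 12.5 × 43.56 = 544.5 kg.

544.50 kg of product per acre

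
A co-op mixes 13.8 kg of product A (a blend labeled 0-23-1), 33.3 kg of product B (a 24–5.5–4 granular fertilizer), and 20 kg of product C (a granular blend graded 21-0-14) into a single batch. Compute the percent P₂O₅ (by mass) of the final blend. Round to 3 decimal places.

7.460% P₂O₅

Total mass = 13.8 + 33.3 + 20 = 67.1 kg.
P₂O₅ mass = 23%×13.8 + 5.5%×33.3 + 0%×20 = 5.0055 kg.
% P₂O₅ = 5.0055 / 67.1 = 7.45976%.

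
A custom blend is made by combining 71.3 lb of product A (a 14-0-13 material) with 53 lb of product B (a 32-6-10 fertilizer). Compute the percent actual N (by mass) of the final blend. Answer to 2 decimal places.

Total mass = 71.3 + 53 = 124.3 lb.
N mass = 14%×71.3 + 32%×53 = 26.942 lb.
% N = 26.942 / 124.3 = 21.67498%.

21.67% N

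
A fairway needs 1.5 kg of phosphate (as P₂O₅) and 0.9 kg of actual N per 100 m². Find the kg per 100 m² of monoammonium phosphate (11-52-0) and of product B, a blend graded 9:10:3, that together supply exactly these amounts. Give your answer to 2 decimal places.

Let a = kg of monoammonium phosphate, b = kg of product B (per 100 m²).
P₂O₅: 0.52·a + 0.1·b = 1.5
N: 0.11·a + 0.09·b = 0.9
Eliminate b: (row1) − 0.1/0.09·(row2) → 0.397778·a = 0.5, so a = 1.25698.
Then b = (0.9 − 0.11·1.25698) / 0.09 = 8.46369.

1.26 kg monoammonium phosphate, 8.46 kg product B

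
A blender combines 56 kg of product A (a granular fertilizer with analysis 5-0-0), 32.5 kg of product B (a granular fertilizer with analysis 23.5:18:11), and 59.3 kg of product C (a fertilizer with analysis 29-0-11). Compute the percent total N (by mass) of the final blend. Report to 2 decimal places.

Total mass = 56 + 32.5 + 59.3 = 147.8 kg.
N mass = 5%×56 + 23.5%×32.5 + 29%×59.3 = 27.6345 kg.
% N = 27.6345 / 147.8 = 18.6972%.

18.70% N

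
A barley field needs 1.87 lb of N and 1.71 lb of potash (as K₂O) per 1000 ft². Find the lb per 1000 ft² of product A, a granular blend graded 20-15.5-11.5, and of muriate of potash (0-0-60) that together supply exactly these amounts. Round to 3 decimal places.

9.350 lb product A, 1.058 lb muriate of potash

Let a = lb of product A, b = lb of muriate of potash (per 1000 ft²).
N: 0.2·a + 0·b = 1.87
K₂O: 0.115·a + 0.6·b = 1.71
Eliminate a: (row1) − 0.2/0.115·(row2) → -1.04348·b = -1.10391, so b = 1.05792.
Back-substitute: a = (1.87 − 0·1.05792) / 0.2 = 9.35.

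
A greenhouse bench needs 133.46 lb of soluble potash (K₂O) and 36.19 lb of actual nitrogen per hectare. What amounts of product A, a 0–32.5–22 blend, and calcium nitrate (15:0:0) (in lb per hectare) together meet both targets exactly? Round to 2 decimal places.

Per-hectare balance (a = product A, b = calcium nitrate):
K₂O: 0.22·a + 0·b = 133.46
N: 0·a + 0.15·b = 36.19
Solving simultaneously: a = 606.636, b = 241.267.

606.64 lb product A, 241.27 lb calcium nitrate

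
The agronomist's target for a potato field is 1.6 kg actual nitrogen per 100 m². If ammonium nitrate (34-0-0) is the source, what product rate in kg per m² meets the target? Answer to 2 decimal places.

0.05 kg of product per sq m

Product per 100 m² = 1.6 / 34% = 4.70588 kg.
Convert to per m²: 4.70588 × 0.01 = 0.0470588 kg.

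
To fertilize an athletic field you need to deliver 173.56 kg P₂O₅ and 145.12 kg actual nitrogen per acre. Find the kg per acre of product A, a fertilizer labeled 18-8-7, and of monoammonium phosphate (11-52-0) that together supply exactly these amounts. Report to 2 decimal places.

664.75 kg product A, 231.50 kg monoammonium phosphate

Per-acre balance (a = product A, b = monoammonium phosphate):
P₂O₅: 0.08·a + 0.52·b = 173.56
N: 0.18·a + 0.11·b = 145.12
Solving simultaneously: a = 664.75, b = 231.5.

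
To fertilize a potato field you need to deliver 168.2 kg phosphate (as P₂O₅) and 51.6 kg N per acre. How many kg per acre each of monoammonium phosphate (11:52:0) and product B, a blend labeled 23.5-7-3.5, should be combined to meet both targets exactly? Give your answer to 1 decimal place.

313.7 kg monoammonium phosphate, 72.8 kg product B

Let a = kg of monoammonium phosphate, b = kg of product B (per acre).
P₂O₅: 0.52·a + 0.07·b = 168.2
N: 0.11·a + 0.235·b = 51.6
Solving simultaneously: a = 313.668, b = 72.7511.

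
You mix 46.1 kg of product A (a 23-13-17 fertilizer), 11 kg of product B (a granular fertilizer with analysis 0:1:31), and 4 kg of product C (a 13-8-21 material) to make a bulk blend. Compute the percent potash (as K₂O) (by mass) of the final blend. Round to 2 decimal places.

19.78% K₂O

Total mass = 46.1 + 11 + 4 = 61.1 kg.
K₂O mass = 17%×46.1 + 31%×11 + 21%×4 = 12.087 kg.
% K₂O = 12.087 / 61.1 = 19.7823%.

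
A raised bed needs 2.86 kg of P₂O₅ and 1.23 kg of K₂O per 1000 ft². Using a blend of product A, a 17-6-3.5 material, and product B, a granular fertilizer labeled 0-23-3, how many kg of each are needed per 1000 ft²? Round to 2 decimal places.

With a, b = kg per 1000 ft² of product A and product B:
P₂O₅: 0.06·a + 0.23·b = 2.86
K₂O: 0.035·a + 0.03·b = 1.23
Eliminate a: (row1) − 0.06/0.035·(row2) → 0.178571·b = 0.751429, so b = 4.208.
Back-substitute: a = (2.86 − 0.23·4.208) / 0.06 = 31.536.

31.54 kg product A, 4.21 kg product B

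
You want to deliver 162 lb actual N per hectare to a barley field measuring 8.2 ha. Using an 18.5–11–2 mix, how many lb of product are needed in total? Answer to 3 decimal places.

Product per hectare = 162 / 18.5% = 875.676 lb.
Total product = 875.676 × 8.2 = 7180.5405 lb.

7180.541 lb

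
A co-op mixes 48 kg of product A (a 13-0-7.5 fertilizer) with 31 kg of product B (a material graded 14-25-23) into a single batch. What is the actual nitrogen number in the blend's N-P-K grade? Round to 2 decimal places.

Total mass = 48 + 31 = 79 kg.
N mass = 13%×48 + 14%×31 = 10.58 kg.
% N = 10.58 / 79 = 13.3924%.

13.39% N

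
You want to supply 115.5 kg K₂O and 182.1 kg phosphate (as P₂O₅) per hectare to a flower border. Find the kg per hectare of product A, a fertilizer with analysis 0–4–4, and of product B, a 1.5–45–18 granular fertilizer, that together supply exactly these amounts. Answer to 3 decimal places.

1777.500 kg product A, 246.667 kg product B

Per-hectare balance (a = product A, b = product B):
K₂O: 0.04·a + 0.18·b = 115.5
P₂O₅: 0.04·a + 0.45·b = 182.1
Eliminate a: (row1) − 0.04/0.04·(row2) → -0.27·b = -66.6, so b = 246.6667.
Back-substitute: a = (115.5 − 0.18·246.6667) / 0.04 = 1777.5.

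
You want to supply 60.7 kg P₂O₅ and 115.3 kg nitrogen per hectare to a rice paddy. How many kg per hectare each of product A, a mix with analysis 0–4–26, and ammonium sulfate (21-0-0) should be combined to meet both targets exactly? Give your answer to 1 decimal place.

Let a = kg of product A, b = kg of ammonium sulfate (per hectare).
P₂O₅: 0.04·a + 0·b = 60.7
N: 0·a + 0.21·b = 115.3
Solving simultaneously: a = 1517.5, b = 549.048.

1517.5 kg product A, 549.0 kg ammonium sulfate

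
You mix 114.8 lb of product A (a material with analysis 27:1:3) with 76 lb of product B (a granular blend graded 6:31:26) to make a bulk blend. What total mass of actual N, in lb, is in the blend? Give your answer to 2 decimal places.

N mass = 27%×114.8 + 6%×76 = 35.556 lb.

35.56 lb N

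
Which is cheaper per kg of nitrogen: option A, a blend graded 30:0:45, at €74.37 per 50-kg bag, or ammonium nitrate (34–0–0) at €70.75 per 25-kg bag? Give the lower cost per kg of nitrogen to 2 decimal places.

€4.96 per kg N (option A)

option A: N per bag = 50 × 30% = 15 kg; cost = 74.37 / 15 = €4.9580/kg N.
ammonium nitrate: N per bag = 25 × 34% = 8.5 kg; cost = 70.75 / 8.5 = €8.3235/kg N.
option A is cheaper.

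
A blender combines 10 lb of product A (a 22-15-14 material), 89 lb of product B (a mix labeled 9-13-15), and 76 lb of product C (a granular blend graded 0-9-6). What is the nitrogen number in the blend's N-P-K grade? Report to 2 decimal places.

5.83% N

Total mass = 10 + 89 + 76 = 175 lb.
N mass = 22%×10 + 9%×89 + 0%×76 = 10.21 lb.
% N = 10.21 / 175 = 5.83429%.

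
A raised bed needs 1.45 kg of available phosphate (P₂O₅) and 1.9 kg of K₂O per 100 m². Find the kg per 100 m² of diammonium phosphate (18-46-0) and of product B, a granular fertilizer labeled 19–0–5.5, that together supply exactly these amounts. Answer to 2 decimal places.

3.15 kg diammonium phosphate, 34.55 kg product B

Let a = kg of diammonium phosphate, b = kg of product B (per 100 m²).
P₂O₅: 0.46·a + 0·b = 1.45
K₂O: 0·a + 0.055·b = 1.9
Solving simultaneously: a = 3.15217, b = 34.5455.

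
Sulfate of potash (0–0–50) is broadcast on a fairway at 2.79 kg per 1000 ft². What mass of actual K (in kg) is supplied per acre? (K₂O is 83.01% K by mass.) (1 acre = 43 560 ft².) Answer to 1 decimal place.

50.4 kg K per acre

K₂O per 1000 ft² = 2.79 × 50% = 1.395 kg.
Elemental K = 1.395 × 0.8301 = 1.15799 kg per 1000 ft².
Convert to per acre: 1.15799 × 43.56 = 50.442 kg.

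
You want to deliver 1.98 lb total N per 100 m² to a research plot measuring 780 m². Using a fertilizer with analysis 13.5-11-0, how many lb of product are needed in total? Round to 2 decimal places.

Product per 100 m² = 1.98 / 13.5% = 14.6667 lb.
Total product = 14.6667 × 780 / 100 = 114.4 lb.

114.40 lb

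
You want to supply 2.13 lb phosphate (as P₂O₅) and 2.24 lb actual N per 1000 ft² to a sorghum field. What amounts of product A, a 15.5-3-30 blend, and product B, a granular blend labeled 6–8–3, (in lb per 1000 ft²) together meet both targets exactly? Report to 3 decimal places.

4.849 lb product A, 24.807 lb product B

Let a = lb of product A, b = lb of product B (per 1000 ft²).
P₂O₅: 0.03·a + 0.08·b = 2.13
N: 0.155·a + 0.06·b = 2.24
Solving simultaneously: a = 4.84906, b = 24.8066.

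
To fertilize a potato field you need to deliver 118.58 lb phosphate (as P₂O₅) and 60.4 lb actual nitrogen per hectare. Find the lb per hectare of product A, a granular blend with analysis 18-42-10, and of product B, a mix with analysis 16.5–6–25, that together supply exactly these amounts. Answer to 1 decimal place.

272.5 lb product A, 68.8 lb product B

Let a = lb of product A, b = lb of product B (per hectare).
P₂O₅: 0.42·a + 0.06·b = 118.58
N: 0.18·a + 0.165·b = 60.4
Eliminate a: (row1) − 0.42/0.18·(row2) → -0.325·b = -22.3533, so b = 68.7795.
Back-substitute: a = (118.58 − 0.06·68.7795) / 0.42 = 272.508.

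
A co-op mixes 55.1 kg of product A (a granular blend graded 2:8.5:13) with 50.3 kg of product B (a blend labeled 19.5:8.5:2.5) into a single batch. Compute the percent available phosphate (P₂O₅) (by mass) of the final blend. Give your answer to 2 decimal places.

8.50% P₂O₅

Total mass = 55.1 + 50.3 = 105.4 kg.
P₂O₅ mass = 8.5%×55.1 + 8.5%×50.3 = 8.959 kg.
% P₂O₅ = 8.959 / 105.4 = 8.5%.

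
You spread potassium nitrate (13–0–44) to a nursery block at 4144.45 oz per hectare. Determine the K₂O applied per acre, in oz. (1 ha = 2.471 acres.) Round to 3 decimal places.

K₂O per hectare = 4144.45 × 44% = 1823.56 oz.
Convert to per acre: 1823.56 × 0.404694 = 737.9838 oz.

737.984 oz K₂O per acre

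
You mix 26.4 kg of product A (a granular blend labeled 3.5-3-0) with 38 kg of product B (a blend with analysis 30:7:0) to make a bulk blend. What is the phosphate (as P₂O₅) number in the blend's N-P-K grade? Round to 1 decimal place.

Total mass = 26.4 + 38 = 64.4 kg.
P₂O₅ mass = 3%×26.4 + 7%×38 = 3.452 kg.
% P₂O₅ = 3.452 / 64.4 = 5.36025%.

5.4% P₂O₅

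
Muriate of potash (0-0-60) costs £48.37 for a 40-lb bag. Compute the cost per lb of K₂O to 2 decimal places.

K₂O in bag = 40 × 60% = 24 lb.
Cost per lb K₂O = £48.37 / 24 = £2.0154.

£2.02 per lb K₂O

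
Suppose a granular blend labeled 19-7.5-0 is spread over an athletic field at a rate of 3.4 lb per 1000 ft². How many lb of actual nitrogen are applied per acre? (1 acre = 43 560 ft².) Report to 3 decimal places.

28.140 lb N per acre

nitrogen per 1000 ft² = 3.4 × 19% = 0.646 lb.
Convert to per acre: 0.646 × 43.56 = 28.1398 lb.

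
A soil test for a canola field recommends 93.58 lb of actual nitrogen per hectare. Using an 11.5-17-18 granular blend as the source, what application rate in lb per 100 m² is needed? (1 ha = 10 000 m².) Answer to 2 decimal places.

8.14 lb of product per hundred sq m

Product per hectare = 93.58 / 11.5% = 813.739 lb.
Convert to per 100 m²: 813.739 × 0.01 = 8.13739 lb.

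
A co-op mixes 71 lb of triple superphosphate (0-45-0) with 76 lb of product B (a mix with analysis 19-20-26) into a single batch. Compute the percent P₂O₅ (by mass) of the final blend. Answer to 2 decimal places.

32.07% P₂O₅

Total mass = 71 + 76 = 147 lb.
P₂O₅ mass = 45%×71 + 20%×76 = 47.15 lb.
% P₂O₅ = 47.15 / 147 = 32.0748%.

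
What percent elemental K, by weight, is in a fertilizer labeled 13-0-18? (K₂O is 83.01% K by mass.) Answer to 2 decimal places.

%K = 18 × 0.8301 = 14.9418%.

14.94% K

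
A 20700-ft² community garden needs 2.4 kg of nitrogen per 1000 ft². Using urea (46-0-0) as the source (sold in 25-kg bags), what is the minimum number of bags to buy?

5 bags

Product per 1000 ft² = 2.4 / 46% = 5.21739 kg.
Total product = 5.21739 × 20700 / 1000 = 108 kg.
Bags = ⌈108 / 25⌉ = 5.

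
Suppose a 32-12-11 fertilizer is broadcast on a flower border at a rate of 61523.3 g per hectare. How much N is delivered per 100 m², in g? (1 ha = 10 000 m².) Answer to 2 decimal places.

196.87 g N per hundred sq m

nitrogen per hectare = 61523.3 × 32% = 19687.5 g.
Convert to per 100 m²: 19687.5 × 0.01 = 196.8746 g.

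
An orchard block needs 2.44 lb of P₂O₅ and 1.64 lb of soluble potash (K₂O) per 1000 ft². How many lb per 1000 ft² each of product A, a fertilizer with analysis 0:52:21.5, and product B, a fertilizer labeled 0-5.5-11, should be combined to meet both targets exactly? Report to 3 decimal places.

Let a = lb of product A, b = lb of product B (per 1000 ft²).
P₂O₅: 0.52·a + 0.055·b = 2.44
K₂O: 0.215·a + 0.11·b = 1.64
Eliminate a: (row1) − 0.52/0.215·(row2) → -0.211047·b = -1.52651, so b = 7.23306.
Back-substitute: a = (2.44 − 0.055·7.23306) / 0.52 = 3.92727.

3.927 lb product A, 7.233 lb product B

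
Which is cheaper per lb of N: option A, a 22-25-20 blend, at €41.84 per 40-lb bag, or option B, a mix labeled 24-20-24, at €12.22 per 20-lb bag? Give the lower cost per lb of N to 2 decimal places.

€2.55 per lb N (option B)

option A: N per bag = 40 × 22% = 8.8 lb; cost = 41.84 / 8.8 = €4.7545/lb N.
option B: N per bag = 20 × 24% = 4.8 lb; cost = 12.22 / 4.8 = €2.5458/lb N.
option B is cheaper.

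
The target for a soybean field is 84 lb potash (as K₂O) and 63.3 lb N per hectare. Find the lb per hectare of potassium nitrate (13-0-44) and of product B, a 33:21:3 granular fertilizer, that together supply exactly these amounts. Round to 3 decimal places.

182.739 lb potassium nitrate, 119.830 lb product B

With a, b = lb per hectare of potassium nitrate and product B:
K₂O: 0.44·a + 0.03·b = 84
N: 0.13·a + 0.33·b = 63.3
Eliminate b: (row1) − 0.03/0.33·(row2) → 0.428182·a = 78.2455, so a = 182.7389.
Then b = (63.3 − 0.13·182.7389) / 0.33 = 119.8301.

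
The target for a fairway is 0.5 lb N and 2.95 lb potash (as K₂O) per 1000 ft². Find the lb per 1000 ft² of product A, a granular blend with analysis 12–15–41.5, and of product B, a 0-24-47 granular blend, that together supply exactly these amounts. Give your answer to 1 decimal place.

Let a = lb of product A, b = lb of product B (per 1000 ft²).
N: 0.12·a + 0·b = 0.5
K₂O: 0.415·a + 0.47·b = 2.95
From row1: a = (0.5 − 0·b) / 0.12.
Into row2: 0.415·(0.5 − 0·b)/0.12 + 0.47·b = 2.95 → b = 2.59752, a = 4.16667.

4.2 lb product A, 2.6 lb product B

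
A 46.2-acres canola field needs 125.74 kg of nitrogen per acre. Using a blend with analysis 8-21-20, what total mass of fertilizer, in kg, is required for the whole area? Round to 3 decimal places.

Product per acre = 125.74 / 8% = 1571.75 kg.
Total product = 1571.75 × 46.2 = 72614.85 kg.

72614.850 kg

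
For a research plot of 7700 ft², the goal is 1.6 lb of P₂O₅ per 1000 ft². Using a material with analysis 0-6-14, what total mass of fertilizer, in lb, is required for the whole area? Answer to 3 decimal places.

205.333 lb

Product per 1000 ft² = 1.6 / 6% = 26.6667 lb.
Total product = 26.6667 × 7700 / 1000 = 205.3333 lb.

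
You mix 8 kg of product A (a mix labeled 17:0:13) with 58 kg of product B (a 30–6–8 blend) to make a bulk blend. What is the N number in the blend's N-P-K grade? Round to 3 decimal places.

28.424% N

Total mass = 8 + 58 = 66 kg.
N mass = 17%×8 + 30%×58 = 18.76 kg.
% N = 18.76 / 66 = 28.4242%.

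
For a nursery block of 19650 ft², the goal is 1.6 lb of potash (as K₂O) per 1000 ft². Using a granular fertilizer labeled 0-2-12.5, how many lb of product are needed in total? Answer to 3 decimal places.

Product per 1000 ft² = 1.6 / 12.5% = 12.8 lb.
Total product = 12.8 × 19650 / 1000 = 251.52 lb.

251.520 lb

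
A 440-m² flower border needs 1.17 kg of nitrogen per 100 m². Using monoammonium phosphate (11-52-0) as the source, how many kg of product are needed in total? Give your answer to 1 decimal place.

46.8 kg

Product per 100 m² = 1.17 / 11% = 10.6364 kg.
Total product = 10.6364 × 440 / 100 = 46.8 kg.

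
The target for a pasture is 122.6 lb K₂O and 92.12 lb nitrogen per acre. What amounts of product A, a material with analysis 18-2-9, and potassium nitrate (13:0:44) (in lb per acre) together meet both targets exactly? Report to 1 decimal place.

Per-acre balance (a = product A, b = potassium nitrate):
K₂O: 0.09·a + 0.44·b = 122.6
N: 0.18·a + 0.13·b = 92.12
Eliminate b: (row1) − 0.44/0.13·(row2) → -0.519231·a = -189.191, so a = 364.367.
Then b = (92.12 − 0.18·364.367) / 0.13 = 204.107.

364.4 lb product A, 204.1 lb potassium nitrate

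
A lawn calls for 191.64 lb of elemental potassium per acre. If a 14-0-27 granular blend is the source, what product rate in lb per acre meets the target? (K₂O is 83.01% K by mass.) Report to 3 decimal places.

855.051 lb of product per acre

As K₂O: 191.64 / 0.8301 = 230.864 lb per acre.
Product per acre = 230.864 / 27% = 855.0509 lb.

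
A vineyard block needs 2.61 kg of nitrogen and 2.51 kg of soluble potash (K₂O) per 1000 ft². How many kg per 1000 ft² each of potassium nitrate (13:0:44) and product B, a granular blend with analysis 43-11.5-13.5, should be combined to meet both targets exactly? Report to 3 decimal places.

Per-1000 ft² balance (a = potassium nitrate, b = product B):
N: 0.13·a + 0.43·b = 2.61
K₂O: 0.44·a + 0.135·b = 2.51
Solving simultaneously: a = 4.23507, b = 4.7894.

4.235 kg potassium nitrate, 4.789 kg product B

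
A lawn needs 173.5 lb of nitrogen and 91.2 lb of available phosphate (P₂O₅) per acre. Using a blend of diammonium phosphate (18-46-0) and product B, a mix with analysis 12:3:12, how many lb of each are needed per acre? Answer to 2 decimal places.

115.24 lb diammonium phosphate, 1272.97 lb product B

With a, b = lb per acre of diammonium phosphate and product B:
N: 0.18·a + 0.12·b = 173.5
P₂O₅: 0.46·a + 0.03·b = 91.2
Eliminate b: (row1) − 0.12/0.03·(row2) → -1.66·a = -191.3, so a = 115.241.
Then b = (91.2 − 0.46·115.241) / 0.03 = 1272.972.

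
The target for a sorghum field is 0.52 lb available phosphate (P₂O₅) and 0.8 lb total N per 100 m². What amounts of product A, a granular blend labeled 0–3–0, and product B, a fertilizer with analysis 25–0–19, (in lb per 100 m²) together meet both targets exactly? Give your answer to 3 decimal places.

17.333 lb product A, 3.200 lb product B

Let a = lb of product A, b = lb of product B (per 100 m²).
P₂O₅: 0.03·a + 0·b = 0.52
N: 0·a + 0.25·b = 0.8
Solving simultaneously: a = 17.3333, b = 3.2.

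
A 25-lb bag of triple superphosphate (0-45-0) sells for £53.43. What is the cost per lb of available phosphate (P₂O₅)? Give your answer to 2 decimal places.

£4.75 per lb P₂O₅

P₂O₅ in bag = 25 × 45% = 11.25 lb.
Cost per lb P₂O₅ = £53.43 / 11.25 = £4.7493.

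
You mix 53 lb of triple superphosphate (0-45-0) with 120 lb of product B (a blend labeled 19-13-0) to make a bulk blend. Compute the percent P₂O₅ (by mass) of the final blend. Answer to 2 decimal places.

22.80% P₂O₅

Total mass = 53 + 120 = 173 lb.
P₂O₅ mass = 45%×53 + 13%×120 = 39.45 lb.
% P₂O₅ = 39.45 / 173 = 22.8035%.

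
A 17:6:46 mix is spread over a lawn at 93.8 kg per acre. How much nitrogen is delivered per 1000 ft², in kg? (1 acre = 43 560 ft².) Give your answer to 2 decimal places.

nitrogen per acre = 93.8 × 17% = 15.946 kg.
Convert to per 1000 ft²: 15.946 × 0.0229568 = 0.36607 kg.

0.37 kg N per thousand sq ft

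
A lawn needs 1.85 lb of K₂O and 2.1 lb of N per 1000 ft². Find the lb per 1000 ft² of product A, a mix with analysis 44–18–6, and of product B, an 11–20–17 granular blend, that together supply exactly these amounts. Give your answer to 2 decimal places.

2.25 lb product A, 10.09 lb product B

Per-1000 ft² balance (a = product A, b = product B):
K₂O: 0.06·a + 0.17·b = 1.85
N: 0.44·a + 0.11·b = 2.1
Eliminate a: (row1) − 0.06/0.44·(row2) → 0.155·b = 1.56364, so b = 10.088.
Back-substitute: a = (1.85 − 0.17·10.088) / 0.06 = 2.25073.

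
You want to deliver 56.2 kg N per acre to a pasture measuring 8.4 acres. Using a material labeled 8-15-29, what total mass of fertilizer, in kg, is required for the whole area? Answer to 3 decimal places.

Product per acre = 56.2 / 8% = 702.5 kg.
Total product = 702.5 × 8.4 = 5901 kg.

5901.000 kg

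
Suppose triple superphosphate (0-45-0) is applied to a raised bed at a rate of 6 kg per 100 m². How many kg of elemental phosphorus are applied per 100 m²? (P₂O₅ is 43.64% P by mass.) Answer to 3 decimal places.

P₂O₅ per 100 m² = 6 × 45% = 2.7 kg.
Elemental P = 2.7 × 0.4364 = 1.17828 kg per 100 m².

1.178 kg P per hundred sq m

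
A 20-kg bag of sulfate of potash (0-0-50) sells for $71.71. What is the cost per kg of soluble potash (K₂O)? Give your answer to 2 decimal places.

K₂O in bag = 20 × 50% = 10 kg.
Cost per kg K₂O = $71.71 / 10 = $7.1710.

$7.17 per kg K₂O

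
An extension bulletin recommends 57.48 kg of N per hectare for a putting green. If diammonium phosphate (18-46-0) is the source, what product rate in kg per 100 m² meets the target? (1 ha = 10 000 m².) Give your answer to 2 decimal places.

3.19 kg of product per hundred sq m

Product per hectare = 57.48 / 18% = 319.333 kg.
Convert to per 100 m²: 319.333 × 0.01 = 3.19333 kg.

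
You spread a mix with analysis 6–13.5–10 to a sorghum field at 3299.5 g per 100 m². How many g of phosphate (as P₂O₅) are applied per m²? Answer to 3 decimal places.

P₂O₅ per 100 m² = 3299.5 × 13.5% = 445.433 g.
Convert to per m²: 445.433 × 0.01 = 4.45432 g.

4.454 g P₂O₅ per sq m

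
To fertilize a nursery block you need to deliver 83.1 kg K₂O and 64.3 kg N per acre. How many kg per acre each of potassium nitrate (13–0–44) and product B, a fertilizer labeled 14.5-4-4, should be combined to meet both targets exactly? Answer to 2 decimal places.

With a, b = kg per acre of potassium nitrate and product B:
K₂O: 0.44·a + 0.04·b = 83.1
N: 0.13·a + 0.145·b = 64.3
From row1: a = (83.1 − 0.04·b) / 0.44.
Into row2: 0.13·(83.1 − 0.04·b)/0.44 + 0.145·b = 64.3 → b = 298.447, a = 161.732.

161.73 kg potassium nitrate, 298.45 kg product B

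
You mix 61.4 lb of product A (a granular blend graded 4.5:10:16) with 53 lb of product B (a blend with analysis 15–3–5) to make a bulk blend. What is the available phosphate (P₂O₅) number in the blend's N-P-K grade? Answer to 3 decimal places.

6.757% P₂O₅

Total mass = 61.4 + 53 = 114.4 lb.
P₂O₅ mass = 10%×61.4 + 3%×53 = 7.73 lb.
% P₂O₅ = 7.73 / 114.4 = 6.75699%.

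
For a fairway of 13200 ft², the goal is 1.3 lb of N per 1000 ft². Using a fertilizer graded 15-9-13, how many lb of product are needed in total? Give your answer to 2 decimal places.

114.40 lb

Product per 1000 ft² = 1.3 / 15% = 8.66667 lb.
Total product = 8.66667 × 13200 / 1000 = 114.4 lb.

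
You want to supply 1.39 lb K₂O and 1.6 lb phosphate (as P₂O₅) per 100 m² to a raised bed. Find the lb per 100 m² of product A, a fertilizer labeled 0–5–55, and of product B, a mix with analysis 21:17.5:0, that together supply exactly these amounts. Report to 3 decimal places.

2.527 lb product A, 8.421 lb product B

Let a = lb of product A, b = lb of product B (per 100 m²).
K₂O: 0.55·a + 0·b = 1.39
P₂O₅: 0.05·a + 0.175·b = 1.6
Eliminate a: (row1) − 0.55/0.05·(row2) → -1.925·b = -16.21, so b = 8.42078.
Back-substitute: a = (1.39 − 0·8.42078) / 0.55 = 2.52727.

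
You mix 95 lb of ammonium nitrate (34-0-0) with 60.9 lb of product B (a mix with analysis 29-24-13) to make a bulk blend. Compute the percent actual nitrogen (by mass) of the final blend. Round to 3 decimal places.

Total mass = 95 + 60.9 = 155.9 lb.
N mass = 34%×95 + 29%×60.9 = 49.961 lb.
% N = 49.961 / 155.9 = 32.0468%.

32.047% N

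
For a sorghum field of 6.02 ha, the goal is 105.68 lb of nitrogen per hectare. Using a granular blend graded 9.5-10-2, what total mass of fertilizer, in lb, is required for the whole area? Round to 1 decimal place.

Product per hectare = 105.68 / 9.5% = 1112.42 lb.
Total product = 1112.42 × 6.02 = 6696.77 lb.

6696.8 lb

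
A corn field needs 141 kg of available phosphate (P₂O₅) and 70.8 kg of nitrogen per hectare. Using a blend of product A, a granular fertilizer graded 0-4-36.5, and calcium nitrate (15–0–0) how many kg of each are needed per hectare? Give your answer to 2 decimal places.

With a, b = kg per hectare of product A and calcium nitrate:
P₂O₅: 0.04·a + 0·b = 141
N: 0·a + 0.15·b = 70.8
Solving simultaneously: a = 3525, b = 472.

3525.00 kg product A, 472.00 kg calcium nitrate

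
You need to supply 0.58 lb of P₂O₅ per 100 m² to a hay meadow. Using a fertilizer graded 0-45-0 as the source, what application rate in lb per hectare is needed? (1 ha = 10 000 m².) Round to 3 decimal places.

Product per 100 m² = 0.58 / 45% = 1.28889 lb.
Convert to per hectare: 1.28889 × 100 = 128.8889 lb.

128.889 lb of product per hectare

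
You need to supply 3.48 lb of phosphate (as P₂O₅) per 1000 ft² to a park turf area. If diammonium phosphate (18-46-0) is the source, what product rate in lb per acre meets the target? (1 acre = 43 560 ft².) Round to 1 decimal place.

Product per 1000 ft² = 3.48 / 46% = 7.56522 lb.
Convert to per acre: 7.56522 × 43.56 = 329.541 lb.

329.5 lb of product per acre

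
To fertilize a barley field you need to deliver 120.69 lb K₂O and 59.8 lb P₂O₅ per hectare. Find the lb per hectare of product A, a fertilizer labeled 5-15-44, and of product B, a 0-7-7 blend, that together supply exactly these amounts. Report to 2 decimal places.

209.97 lb product A, 404.36 lb product B

Per-hectare balance (a = product A, b = product B):
K₂O: 0.44·a + 0.07·b = 120.69
P₂O₅: 0.15·a + 0.07·b = 59.8
Eliminate a: (row1) − 0.44/0.15·(row2) → -0.135333·b = -54.7233, so b = 404.3596.
Back-substitute: a = (120.69 − 0.07·404.3596) / 0.44 = 209.966.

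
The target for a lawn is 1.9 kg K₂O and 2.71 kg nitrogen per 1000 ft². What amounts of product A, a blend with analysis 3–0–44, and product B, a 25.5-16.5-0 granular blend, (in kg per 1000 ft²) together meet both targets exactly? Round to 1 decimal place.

4.3 kg product A, 10.1 kg product B

With a, b = kg per 1000 ft² of product A and product B:
K₂O: 0.44·a + 0·b = 1.9
N: 0.03·a + 0.255·b = 2.71
Eliminate a: (row1) − 0.44/0.03·(row2) → -3.74·b = -37.8467, so b = 10.1194.
Back-substitute: a = (1.9 − 0·10.1194) / 0.44 = 4.31818.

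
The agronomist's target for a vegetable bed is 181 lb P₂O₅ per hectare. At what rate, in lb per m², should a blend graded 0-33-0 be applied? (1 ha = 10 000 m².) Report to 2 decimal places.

0.05 lb of product per sq m

Product per hectare = 181 / 33% = 548.485 lb.
Convert to per m²: 548.485 × 0.0001 = 0.0548485 lb.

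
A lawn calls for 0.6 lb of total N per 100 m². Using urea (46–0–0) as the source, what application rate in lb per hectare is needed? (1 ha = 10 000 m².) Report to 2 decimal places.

Product per 100 m² = 0.6 / 46% = 1.30435 lb.
Convert to per hectare: 1.30435 × 100 = 130.4348 lb.

130.43 lb of product per hectare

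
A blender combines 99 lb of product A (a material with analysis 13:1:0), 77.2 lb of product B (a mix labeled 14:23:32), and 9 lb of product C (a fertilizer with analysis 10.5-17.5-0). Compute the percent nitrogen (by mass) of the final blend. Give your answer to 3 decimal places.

Total mass = 99 + 77.2 + 9 = 185.2 lb.
N mass = 13%×99 + 14%×77.2 + 10.5%×9 = 24.623 lb.
% N = 24.623 / 185.2 = 13.2954%.

13.295% N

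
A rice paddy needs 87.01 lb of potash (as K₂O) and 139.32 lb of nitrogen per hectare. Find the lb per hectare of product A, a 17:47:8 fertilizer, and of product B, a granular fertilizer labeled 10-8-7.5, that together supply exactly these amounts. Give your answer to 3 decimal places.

Per-hectare balance (a = product A, b = product B):
K₂O: 0.08·a + 0.075·b = 87.01
N: 0.17·a + 0.1·b = 139.32
Eliminate a: (row1) − 0.08/0.17·(row2) → 0.0279412·b = 21.4476, so b = 767.6.
Back-substitute: a = (87.01 − 0.075·767.6) / 0.08 = 368.

368.000 lb product A, 767.600 lb product B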